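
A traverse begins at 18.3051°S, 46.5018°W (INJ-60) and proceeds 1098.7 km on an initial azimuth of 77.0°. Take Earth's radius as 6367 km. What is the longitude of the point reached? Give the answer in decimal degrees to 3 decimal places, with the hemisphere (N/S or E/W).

36.487°W

δ = d/R = 1098.7/6367 = 0.172562 rad
φ₂ = arcsin(sin φ₁ cos δ + cos φ₁ sin δ cos θ)
   = arcsin(-0.31408·0.98515 + 0.94940·0.17171·0.22495) = -15.82746°
λ₂ = λ₁ + atan2(sin θ sin δ cos φ₁, cos δ − sin φ₁ sin φ₂) = -36.48723°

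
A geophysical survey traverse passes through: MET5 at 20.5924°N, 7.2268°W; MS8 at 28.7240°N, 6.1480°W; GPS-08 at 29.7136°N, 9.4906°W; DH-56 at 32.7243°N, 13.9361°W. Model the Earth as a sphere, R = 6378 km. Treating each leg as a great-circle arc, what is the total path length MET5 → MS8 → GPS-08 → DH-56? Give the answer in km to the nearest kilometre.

MET5→MS8: c = 0.142948 rad, d = 911.72 km
MS8→GPS-08: c = 0.053763 rad, d = 342.90 km
GPS-08→DH-56: c = 0.084624 rad, d = 539.73 km
Total = 911.72 + 342.90 + 539.73 = 1794.36 km

1794 km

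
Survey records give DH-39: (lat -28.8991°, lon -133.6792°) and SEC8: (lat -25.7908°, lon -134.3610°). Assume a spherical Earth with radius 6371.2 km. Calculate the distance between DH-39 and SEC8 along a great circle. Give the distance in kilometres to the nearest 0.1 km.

352.1 km

Δφ = 3.1083°,  Δλ = -0.6818°
a = sin²(Δφ/2) + cos φ₁ cos φ₂ sin²(Δλ/2) = 0.000763
c = 2·arcsin(√a) = 0.055270 rad = 3.1667°
d = R·c = 6371.2 × 0.055270 = 352.1 km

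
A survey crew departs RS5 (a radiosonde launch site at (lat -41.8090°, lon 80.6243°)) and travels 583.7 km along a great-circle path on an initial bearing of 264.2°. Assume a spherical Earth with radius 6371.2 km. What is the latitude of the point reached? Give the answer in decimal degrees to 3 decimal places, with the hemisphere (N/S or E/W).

δ = d/R = 583.7/6371.2 = 0.091615 rad
φ₂ = arcsin(sin φ₁ cos δ + cos φ₁ sin δ cos θ)
   = arcsin(-0.66665·0.99581 + 0.74537·0.09149·-0.10106) = -42.12459°
λ₂ = λ₁ + atan2(sin θ sin δ cos φ₁, cos δ − sin φ₁ sin φ₂) = 73.57527°

42.125°S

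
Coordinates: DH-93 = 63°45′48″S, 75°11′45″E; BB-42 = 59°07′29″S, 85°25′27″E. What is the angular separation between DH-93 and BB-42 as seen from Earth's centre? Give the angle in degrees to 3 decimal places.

6.725°

DH-93: φ = -63.76333°, λ = +75.19583°
BB-42: φ = -59.12472°, λ = +85.42417°
Δφ = 4.6386°,  Δλ = 10.2283°
a = sin²(Δφ/2) + cos φ₁ cos φ₂ sin²(Δλ/2) = 0.003440
c = 2·arcsin(√a) = 0.117376 rad = 6.7252°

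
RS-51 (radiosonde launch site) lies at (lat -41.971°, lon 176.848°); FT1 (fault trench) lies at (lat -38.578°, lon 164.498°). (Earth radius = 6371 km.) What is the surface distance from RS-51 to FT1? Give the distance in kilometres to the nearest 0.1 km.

Δφ = 3.3930°,  Δλ = -12.3500°
a = sin²(Δφ/2) + cos φ₁ cos φ₂ sin²(Δλ/2) = 0.007601
c = 2·arcsin(√a) = 0.174594 rad = 10.0035°
d = R·c = 6371 × 0.174594 = 1112.3 km

1112.3 km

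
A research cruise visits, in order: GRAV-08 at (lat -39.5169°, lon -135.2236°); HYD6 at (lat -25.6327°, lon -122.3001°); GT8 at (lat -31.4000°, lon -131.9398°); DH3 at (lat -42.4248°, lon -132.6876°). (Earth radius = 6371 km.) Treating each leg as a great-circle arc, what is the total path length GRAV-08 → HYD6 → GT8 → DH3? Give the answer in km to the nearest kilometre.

4324 km

GRAV-08→HYD6: c = 0.307263 rad, d = 1957.57 km
HYD6→GT8: c = 0.178718 rad, d = 1138.61 km
GT8→DH3: c = 0.192699 rad, d = 1227.69 km
Total = 1957.57 + 1138.61 + 1227.69 = 4323.87 km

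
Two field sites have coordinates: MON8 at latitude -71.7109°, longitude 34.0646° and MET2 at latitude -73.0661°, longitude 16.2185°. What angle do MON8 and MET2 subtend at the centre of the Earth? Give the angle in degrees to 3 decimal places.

5.544°

Δφ = -1.3552°,  Δλ = -17.8461°
a = sin²(Δφ/2) + cos φ₁ cos φ₂ sin²(Δλ/2) = 0.002339
c = 2·arcsin(√a) = 0.096762 rad = 5.5440°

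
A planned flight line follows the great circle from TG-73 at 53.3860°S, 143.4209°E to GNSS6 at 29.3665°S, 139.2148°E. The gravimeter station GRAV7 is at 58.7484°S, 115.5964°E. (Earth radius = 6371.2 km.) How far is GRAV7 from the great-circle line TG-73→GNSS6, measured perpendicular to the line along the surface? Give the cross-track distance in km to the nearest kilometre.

δ₁₃ = central angle TG-73→GRAV7 = 0.284334 rad  (haversine)
θ₁₃ = bearing TG-73→GRAV7 = 239.683°,  θ₁₂ = bearing TG-73→GNSS6 = 351.035°
dₓₜ = R·arcsin(sin δ₁₃ · sin(θ₁₃ − θ₁₂)) = 6371.2·arcsin(0.28052·sin(-111.352°)) = -1684.111 km
|dₓₜ| = 1684.111 km

1684 km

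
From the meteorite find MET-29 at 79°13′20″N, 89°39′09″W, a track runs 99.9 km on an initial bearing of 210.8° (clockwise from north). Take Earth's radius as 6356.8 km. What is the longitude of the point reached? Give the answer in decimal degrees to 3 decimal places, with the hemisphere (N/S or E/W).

MET-29: φ = +79.22222°, λ = -89.65250°
δ = d/R = 99.9/6356.8 = 0.015715 rad
φ₂ = arcsin(sin φ₁ cos δ + cos φ₁ sin δ cos θ)
   = arcsin(0.98236·0.99988 + 0.18700·0.01571·-0.85896) = 78.43970°
λ₂ = λ₁ + atan2(sin θ sin δ cos φ₁, cos δ − sin φ₁ sin φ₂) = -91.95372°

91.954°W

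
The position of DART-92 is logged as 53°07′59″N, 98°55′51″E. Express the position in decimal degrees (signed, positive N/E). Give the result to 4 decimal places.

lat: 53.1331° N → +53.1331°
lon: 98.9308° E → +98.9308°

+53.1331°, +98.9308°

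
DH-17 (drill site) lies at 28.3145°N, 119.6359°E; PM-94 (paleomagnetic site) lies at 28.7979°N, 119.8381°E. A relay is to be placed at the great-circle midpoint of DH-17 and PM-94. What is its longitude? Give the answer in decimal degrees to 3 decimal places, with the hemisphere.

Bx = cos φ₂ cos Δλ = 0.876319,  By = cos φ₂ sin Δλ = 0.003093
φₘ = atan2(sin φ₁ + sin φ₂, √((cos φ₁ + Bx)² + By²)) = 28.55624°
λₘ = λ₁ + atan2(By, cos φ₁ + Bx) = 119.73677°

119.737°E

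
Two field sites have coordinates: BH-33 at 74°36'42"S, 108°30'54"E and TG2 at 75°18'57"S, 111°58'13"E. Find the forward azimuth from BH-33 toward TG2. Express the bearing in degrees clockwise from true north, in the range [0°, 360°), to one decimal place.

BH-33: φ = -74.61167°, λ = +108.51500°
TG2: φ = -75.31583°, λ = +111.97028°
Δλ = 3.4553°
y = sin Δλ · cos φ₂ = 0.015278
x = cos φ₁ sin φ₂ − sin φ₁ cos φ₂ cos Δλ = -0.012734
θ = atan2(y, x) = 129.8112° → 129.8112° (mod 360°)

129.8°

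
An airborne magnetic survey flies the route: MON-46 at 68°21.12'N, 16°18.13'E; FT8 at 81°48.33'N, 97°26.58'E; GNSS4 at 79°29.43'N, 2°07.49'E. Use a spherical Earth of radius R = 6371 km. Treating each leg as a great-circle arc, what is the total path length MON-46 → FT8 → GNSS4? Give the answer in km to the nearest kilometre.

3975 km

MON-46: φ = +68.35200°, λ = +16.30217°
FT8: φ = +81.80550°, λ = +97.44300°
GNSS4: φ = +79.49050°, λ = +2.12483°
MON-46→FT8: c = 0.381585 rad, d = 2431.08 km
FT8→GNSS4: c = 0.242352 rad, d = 1544.02 km
Total = 2431.08 + 1544.02 = 3975.10 km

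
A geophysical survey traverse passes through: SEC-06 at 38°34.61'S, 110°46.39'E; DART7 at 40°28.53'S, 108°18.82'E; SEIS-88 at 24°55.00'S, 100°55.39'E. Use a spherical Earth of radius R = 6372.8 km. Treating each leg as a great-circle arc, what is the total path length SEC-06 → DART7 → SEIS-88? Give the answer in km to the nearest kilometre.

2160 km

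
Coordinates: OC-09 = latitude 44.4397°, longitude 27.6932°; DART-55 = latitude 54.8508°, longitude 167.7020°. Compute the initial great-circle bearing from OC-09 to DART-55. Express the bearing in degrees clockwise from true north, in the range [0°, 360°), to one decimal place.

22.5°

Δλ = 140.0088°
y = sin Δλ · cos φ₂ = 0.369990
x = cos φ₁ sin φ₂ − sin φ₁ cos φ₂ cos Δλ = 0.892618
θ = atan2(y, x) = 22.5140° → 22.5140° (mod 360°)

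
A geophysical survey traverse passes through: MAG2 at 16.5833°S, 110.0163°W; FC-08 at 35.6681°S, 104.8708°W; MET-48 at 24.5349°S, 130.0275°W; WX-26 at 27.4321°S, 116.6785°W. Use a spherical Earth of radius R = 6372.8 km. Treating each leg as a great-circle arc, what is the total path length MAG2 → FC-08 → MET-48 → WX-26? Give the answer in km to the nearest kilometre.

6263 km

MAG2→FC-08: c = 0.342560 rad, d = 2183.06 km
FC-08→MET-48: c = 0.424899 rad, d = 2707.79 km
MET-48→WX-26: c = 0.215326 rad, d = 1372.23 km
Total = 2183.06 + 2707.79 + 1372.23 = 6263.09 km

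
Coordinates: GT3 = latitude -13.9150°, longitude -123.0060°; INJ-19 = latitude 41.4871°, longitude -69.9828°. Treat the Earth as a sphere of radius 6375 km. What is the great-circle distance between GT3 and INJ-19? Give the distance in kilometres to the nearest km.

8218 km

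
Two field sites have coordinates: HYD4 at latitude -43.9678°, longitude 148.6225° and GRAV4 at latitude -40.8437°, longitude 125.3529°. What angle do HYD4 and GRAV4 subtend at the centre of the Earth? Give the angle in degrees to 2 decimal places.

17.40°

Δφ = 3.1241°,  Δλ = -23.2696°
a = sin²(Δφ/2) + cos φ₁ cos φ₂ sin²(Δλ/2) = 0.022888
c = 2·arcsin(√a) = 0.303741 rad = 17.4031°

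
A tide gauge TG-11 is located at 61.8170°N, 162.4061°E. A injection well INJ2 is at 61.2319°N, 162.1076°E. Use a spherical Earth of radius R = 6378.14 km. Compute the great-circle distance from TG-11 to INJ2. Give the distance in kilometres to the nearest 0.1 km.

Δφ = -0.5851°,  Δλ = -0.2985°
a = sin²(Δφ/2) + cos φ₁ cos φ₂ sin²(Δλ/2) = 0.000028
c = 2·arcsin(√a) = 0.010510 rad = 0.6022°
d = R·c = 6378.14 × 0.010510 = 67.0 km

67.0 km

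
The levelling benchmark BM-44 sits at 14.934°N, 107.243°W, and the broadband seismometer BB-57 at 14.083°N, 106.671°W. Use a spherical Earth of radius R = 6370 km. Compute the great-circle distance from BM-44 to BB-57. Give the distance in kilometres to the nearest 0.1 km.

112.9 km

Δφ = -0.8510°,  Δλ = 0.5720°
a = sin²(Δφ/2) + cos φ₁ cos φ₂ sin²(Δλ/2) = 0.000079
c = 2·arcsin(√a) = 0.017720 rad = 1.0153°
d = R·c = 6370 × 0.017720 = 112.9 km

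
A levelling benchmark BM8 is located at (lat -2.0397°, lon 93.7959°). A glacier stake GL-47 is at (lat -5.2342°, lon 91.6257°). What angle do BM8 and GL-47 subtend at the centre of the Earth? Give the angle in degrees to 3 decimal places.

3.859°

Δφ = -3.1945°,  Δλ = -2.1702°
a = sin²(Δφ/2) + cos φ₁ cos φ₂ sin²(Δλ/2) = 0.001134
c = 2·arcsin(√a) = 0.067358 rad = 3.8593°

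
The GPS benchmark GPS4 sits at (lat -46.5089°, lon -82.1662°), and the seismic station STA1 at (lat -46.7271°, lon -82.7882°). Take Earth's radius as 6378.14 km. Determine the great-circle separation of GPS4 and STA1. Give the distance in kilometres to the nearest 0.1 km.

Δφ = -0.2182°,  Δλ = -0.6220°
a = sin²(Δφ/2) + cos φ₁ cos φ₂ sin²(Δλ/2) = 0.000018
c = 2·arcsin(√a) = 0.008373 rad = 0.4797°
d = R·c = 6378.14 × 0.008373 = 53.4 km

53.4 km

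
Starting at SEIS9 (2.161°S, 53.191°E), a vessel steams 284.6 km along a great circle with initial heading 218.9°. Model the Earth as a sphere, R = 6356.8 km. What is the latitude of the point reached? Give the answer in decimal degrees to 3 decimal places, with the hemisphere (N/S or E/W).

4.156°S

δ = d/R = 284.6/6356.8 = 0.044771 rad
φ₂ = arcsin(sin φ₁ cos δ + cos φ₁ sin δ cos θ)
   = arcsin(-0.03771·0.99900 + 0.99929·0.04476·-0.77824) = -4.15622°
λ₂ = λ₁ + atan2(sin θ sin δ cos φ₁, cos δ − sin φ₁ sin φ₂) = 51.57624°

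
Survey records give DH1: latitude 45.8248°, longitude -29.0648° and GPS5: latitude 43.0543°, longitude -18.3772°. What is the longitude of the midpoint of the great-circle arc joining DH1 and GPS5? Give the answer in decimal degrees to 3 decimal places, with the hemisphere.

23.594°W

Bx = cos φ₂ cos Δλ = 0.718031,  By = cos φ₂ sin Δλ = 0.135513
φₘ = atan2(sin φ₁ + sin φ₂, √((cos φ₁ + Bx)² + By²)) = 44.56424°
λₘ = λ₁ + atan2(By, cos φ₁ + Bx) = -23.59391°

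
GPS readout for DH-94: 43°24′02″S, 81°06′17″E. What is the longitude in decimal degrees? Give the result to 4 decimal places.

81.1047°E

81° + 6′/60 + 17″/3600 = 81 + 0.10000 + 0.00472 = 81.1047°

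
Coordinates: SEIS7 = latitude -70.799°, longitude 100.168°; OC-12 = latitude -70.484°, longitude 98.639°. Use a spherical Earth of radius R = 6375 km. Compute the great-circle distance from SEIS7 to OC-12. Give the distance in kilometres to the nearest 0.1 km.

66.4 km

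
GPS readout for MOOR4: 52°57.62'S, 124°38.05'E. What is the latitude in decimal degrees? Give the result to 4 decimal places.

52.9603°S

52° + 57.62′/60 = 52 + 0.96033 = 52.9603°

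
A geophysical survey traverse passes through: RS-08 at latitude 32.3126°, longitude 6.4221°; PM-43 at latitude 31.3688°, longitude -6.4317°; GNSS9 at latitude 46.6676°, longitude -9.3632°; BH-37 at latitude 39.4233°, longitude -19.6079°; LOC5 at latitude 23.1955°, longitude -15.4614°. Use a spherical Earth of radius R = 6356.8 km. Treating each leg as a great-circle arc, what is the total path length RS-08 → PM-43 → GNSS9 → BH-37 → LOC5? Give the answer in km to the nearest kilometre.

5927 km

RS-08→PM-43: c = 0.191177 rad, d = 1215.27 km
PM-43→GNSS9: c = 0.269905 rad, d = 1715.73 km
GNSS9→BH-37: c = 0.181543 rad, d = 1154.03 km
BH-37→LOC5: c = 0.289805 rad, d = 1842.23 km
Total = 1215.27 + 1715.73 + 1154.03 + 1842.23 = 5927.27 km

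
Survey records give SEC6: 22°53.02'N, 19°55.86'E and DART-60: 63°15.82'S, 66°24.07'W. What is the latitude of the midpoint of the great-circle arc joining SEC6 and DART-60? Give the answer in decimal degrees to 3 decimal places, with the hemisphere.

SEC6: φ = +22.88367°, λ = +19.93100°
DART-60: φ = -63.26367°, λ = -66.40117°
Bx = cos φ₂ cos Δλ = 0.028780,  By = cos φ₂ sin Δλ = -0.448964
φₘ = atan2(sin φ₁ + sin φ₂, √((cos φ₁ + Bx)² + By²)) = -25.63362°
λₘ = λ₁ + atan2(By, cos φ₁ + Bx) = -5.36234°

25.634°S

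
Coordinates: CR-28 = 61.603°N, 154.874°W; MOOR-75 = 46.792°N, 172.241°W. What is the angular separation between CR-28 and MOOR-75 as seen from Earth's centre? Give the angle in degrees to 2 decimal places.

Δφ = -14.8110°,  Δλ = -17.3670°
a = sin²(Δφ/2) + cos φ₁ cos φ₂ sin²(Δλ/2) = 0.024035
c = 2·arcsin(√a) = 0.311318 rad = 17.8372°

17.84°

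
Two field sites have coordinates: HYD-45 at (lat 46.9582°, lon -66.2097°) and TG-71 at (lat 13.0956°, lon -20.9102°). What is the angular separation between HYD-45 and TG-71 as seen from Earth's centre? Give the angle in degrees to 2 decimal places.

Δφ = -33.8626°,  Δλ = 45.2995°
a = sin²(Δφ/2) + cos φ₁ cos φ₂ sin²(Δλ/2) = 0.183399
c = 2·arcsin(√a) = 0.885112 rad = 50.7132°

50.71°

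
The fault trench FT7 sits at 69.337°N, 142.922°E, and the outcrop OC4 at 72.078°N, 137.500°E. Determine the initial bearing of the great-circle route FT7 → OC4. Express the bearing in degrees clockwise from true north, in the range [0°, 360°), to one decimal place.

329.4°

Δλ = -5.4220°
y = sin Δλ · cos φ₂ = -0.029077
x = cos φ₁ sin φ₂ − sin φ₁ cos φ₂ cos Δλ = 0.049109
θ = atan2(y, x) = -30.6290° → 329.3710° (mod 360°)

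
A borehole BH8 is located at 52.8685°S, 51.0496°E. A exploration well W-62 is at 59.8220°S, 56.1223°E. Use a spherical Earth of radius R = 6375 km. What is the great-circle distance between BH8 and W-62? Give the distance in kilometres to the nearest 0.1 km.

Δφ = -6.9535°,  Δλ = 5.0727°
a = sin²(Δφ/2) + cos φ₁ cos φ₂ sin²(Δλ/2) = 0.004272
c = 2·arcsin(√a) = 0.130813 rad = 7.4950°
d = R·c = 6375 × 0.130813 = 833.9 km

833.9 km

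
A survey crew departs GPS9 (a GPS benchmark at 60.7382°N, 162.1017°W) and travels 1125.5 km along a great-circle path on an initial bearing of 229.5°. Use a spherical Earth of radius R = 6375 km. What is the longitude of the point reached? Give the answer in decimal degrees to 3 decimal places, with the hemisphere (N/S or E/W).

δ = d/R = 1125.5/6375 = 0.176549 rad
φ₂ = arcsin(sin φ₁ cos δ + cos φ₁ sin δ cos θ)
   = arcsin(0.87240·0.98446 + 0.48880·0.17563·-0.64945) = 53.42520°
λ₂ = λ₁ + atan2(sin θ sin δ cos φ₁, cos δ − sin φ₁ sin φ₂) = -175.05341°

175.053°W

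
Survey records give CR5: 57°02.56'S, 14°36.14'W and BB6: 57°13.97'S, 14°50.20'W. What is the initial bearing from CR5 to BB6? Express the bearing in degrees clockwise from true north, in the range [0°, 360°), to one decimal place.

213.7°

CR5: φ = -57.04267°, λ = -14.60233°
BB6: φ = -57.23283°, λ = -14.83667°
Δλ = -0.2343°
y = sin Δλ · cos φ₂ = -0.002214
x = cos φ₁ sin φ₂ − sin φ₁ cos φ₂ cos Δλ = -0.003323
θ = atan2(y, x) = -146.3299° → 213.6701° (mod 360°)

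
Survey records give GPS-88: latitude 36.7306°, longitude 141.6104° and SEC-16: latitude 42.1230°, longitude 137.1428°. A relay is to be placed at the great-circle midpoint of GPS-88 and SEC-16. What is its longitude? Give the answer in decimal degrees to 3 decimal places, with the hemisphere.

139.463°E

Bx = cos φ₂ cos Δλ = 0.739453,  By = cos φ₂ sin Δλ = -0.057775
φₘ = atan2(sin φ₁ + sin φ₂, √((cos φ₁ + Bx)² + By²)) = 39.44814°
λₘ = λ₁ + atan2(By, cos φ₁ + Bx) = 139.46313°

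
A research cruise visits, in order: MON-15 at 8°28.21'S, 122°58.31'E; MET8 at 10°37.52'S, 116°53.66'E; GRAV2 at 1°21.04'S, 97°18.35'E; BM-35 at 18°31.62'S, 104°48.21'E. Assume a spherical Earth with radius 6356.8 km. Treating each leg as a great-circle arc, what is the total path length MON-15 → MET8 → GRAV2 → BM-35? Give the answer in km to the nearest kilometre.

MON-15: φ = -8.47017°, λ = +122.97183°
MET8: φ = -10.62533°, λ = +116.89433°
GRAV2: φ = -1.35067°, λ = +97.30583°
BM-35: φ = -18.52700°, λ = +104.80350°
MON-15→MET8: c = 0.111153 rad, d = 706.58 km
MET8→GRAV2: c = 0.376220 rad, d = 2391.56 km
GRAV2→BM-35: c = 0.326109 rad, d = 2073.01 km
Total = 706.58 + 2391.56 + 2073.01 = 5171.15 km

5171 km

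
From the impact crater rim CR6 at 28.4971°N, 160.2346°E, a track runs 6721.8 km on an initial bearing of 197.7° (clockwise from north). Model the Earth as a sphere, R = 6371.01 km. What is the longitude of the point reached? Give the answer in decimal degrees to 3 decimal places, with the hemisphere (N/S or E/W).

δ = d/R = 6721.8/6371.01 = 1.055060 rad
φ₂ = arcsin(sin φ₁ cos δ + cos φ₁ sin δ cos θ)
   = arcsin(0.47711·0.49318 + 0.87884·0.86993·-0.95266) = -29.54044°
λ₂ = λ₁ + atan2(sin θ sin δ cos φ₁, cos δ − sin φ₁ sin φ₂) = 142.53624°

142.536°E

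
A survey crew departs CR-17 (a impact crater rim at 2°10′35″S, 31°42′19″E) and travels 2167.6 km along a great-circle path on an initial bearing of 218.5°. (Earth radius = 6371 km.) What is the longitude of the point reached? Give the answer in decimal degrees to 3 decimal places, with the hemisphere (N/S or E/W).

CR-17: φ = -2.17639°, λ = +31.70528°
δ = d/R = 2167.6/6371 = 0.340229 rad
φ₂ = arcsin(sin φ₁ cos δ + cos φ₁ sin δ cos θ)
   = arcsin(-0.03798·0.94268 + 0.99928·0.33370·-0.78261) = -17.26368°
λ₂ = λ₁ + atan2(sin θ sin δ cos φ₁, cos δ − sin φ₁ sin φ₂) = 19.14097°

19.141°E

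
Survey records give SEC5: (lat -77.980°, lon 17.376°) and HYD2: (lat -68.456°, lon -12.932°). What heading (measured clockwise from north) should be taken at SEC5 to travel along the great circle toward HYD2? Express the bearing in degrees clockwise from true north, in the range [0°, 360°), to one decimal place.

302.1°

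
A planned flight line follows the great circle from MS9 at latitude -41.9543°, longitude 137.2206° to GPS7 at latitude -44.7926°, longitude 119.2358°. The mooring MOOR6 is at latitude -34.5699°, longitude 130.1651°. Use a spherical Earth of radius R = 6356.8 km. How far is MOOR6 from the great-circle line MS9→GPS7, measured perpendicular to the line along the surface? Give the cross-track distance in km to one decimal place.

δ₁₃ = central angle MS9→MOOR6 = 0.160990 rad  (haversine)
θ₁₃ = bearing MS9→MOOR6 = 320.878°,  θ₁₂ = bearing MS9→GPS7 = 251.645°
dₓₜ = R·arcsin(sin δ₁₃ · sin(θ₁₃ − θ₁₂)) = 6356.8·arcsin(0.16030·sin(69.232°)) = 956.363 km
|dₓₜ| = 956.363 km

956.4 km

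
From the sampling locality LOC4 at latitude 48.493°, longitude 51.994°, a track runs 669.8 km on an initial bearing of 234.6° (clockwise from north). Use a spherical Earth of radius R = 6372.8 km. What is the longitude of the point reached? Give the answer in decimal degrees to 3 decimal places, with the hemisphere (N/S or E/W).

45.074°E

δ = d/R = 669.8/6372.8 = 0.105103 rad
φ₂ = arcsin(sin φ₁ cos δ + cos φ₁ sin δ cos θ)
   = arcsin(0.74887·0.99448 + 0.66271·0.10491·-0.57928) = 44.78657°
λ₂ = λ₁ + atan2(sin θ sin δ cos φ₁, cos δ − sin φ₁ sin φ₂) = 45.07373°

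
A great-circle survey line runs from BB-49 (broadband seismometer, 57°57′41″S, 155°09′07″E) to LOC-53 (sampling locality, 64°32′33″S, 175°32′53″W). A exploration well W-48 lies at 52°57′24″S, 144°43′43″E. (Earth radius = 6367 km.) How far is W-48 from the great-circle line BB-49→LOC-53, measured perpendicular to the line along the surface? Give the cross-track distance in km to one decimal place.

BB-49: φ = -57.96139°, λ = +155.15194°
LOC-53: φ = -64.54250°, λ = -175.54806°
W-48: φ = -52.95667°, λ = +144.72861°
δ₁₃ = central angle BB-49→W-48 = 0.134907 rad  (haversine)
θ₁₃ = bearing BB-49→W-48 = 305.871°,  θ₁₂ = bearing BB-49→LOC-53 = 127.468°
dₓₜ = R·arcsin(sin δ₁₃ · sin(θ₁₃ − θ₁₂)) = 6367·arcsin(0.13450·sin(178.403°)) = 23.863 km
|dₓₜ| = 23.863 km

23.9 km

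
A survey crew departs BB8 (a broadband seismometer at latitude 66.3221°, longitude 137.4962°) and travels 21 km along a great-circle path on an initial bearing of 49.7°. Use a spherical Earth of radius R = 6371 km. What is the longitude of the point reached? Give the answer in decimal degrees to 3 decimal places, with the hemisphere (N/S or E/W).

δ = d/R = 21/6371 = 0.003296 rad
φ₂ = arcsin(sin φ₁ cos δ + cos φ₁ sin δ cos θ)
   = arcsin(0.91582·0.99999 + 0.40159·0.00330·0.64679) = 66.44384°
λ₂ = λ₁ + atan2(sin θ sin δ cos φ₁, cos δ − sin φ₁ sin φ₂) = 137.85661°

137.857°E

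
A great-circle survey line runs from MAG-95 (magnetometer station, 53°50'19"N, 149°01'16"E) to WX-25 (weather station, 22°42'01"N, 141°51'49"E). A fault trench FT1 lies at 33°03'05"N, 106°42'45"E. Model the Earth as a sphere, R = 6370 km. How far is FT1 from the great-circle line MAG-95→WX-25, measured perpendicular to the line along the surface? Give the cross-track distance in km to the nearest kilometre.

MAG-95: φ = +53.83861°, λ = +149.02111°
WX-25: φ = +22.70028°, λ = +141.86361°
FT1: φ = +33.05139°, λ = +106.71250°
δ₁₃ = central angle MAG-95→FT1 = 0.633295 rad  (haversine)
θ₁₃ = bearing MAG-95→FT1 = 252.431°,  θ₁₂ = bearing MAG-95→WX-25 = 192.670°
dₓₜ = R·arcsin(sin δ₁₃ · sin(θ₁₃ − θ₁₂)) = 6370·arcsin(0.59180·sin(59.761°)) = 3418.614 km
|dₓₜ| = 3418.614 km

3419 km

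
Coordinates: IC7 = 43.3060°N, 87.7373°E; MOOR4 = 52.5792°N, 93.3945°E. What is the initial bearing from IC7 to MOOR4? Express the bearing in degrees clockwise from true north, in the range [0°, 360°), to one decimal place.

Δλ = 5.6572°
y = sin Δλ · cos φ₂ = 0.059901
x = cos φ₁ sin φ₂ − sin φ₁ cos φ₂ cos Δλ = 0.163172
θ = atan2(y, x) = 20.1584° → 20.1584° (mod 360°)

20.2°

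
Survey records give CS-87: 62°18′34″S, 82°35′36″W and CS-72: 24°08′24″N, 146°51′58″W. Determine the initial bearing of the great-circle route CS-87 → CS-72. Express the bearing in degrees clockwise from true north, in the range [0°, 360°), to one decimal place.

303.3°

CS-87: φ = -62.30944°, λ = -82.59333°
CS-72: φ = +24.14000°, λ = -146.86611°
Δλ = -64.2728°
y = sin Δλ · cos φ₂ = -0.822089
x = cos φ₁ sin φ₂ − sin φ₁ cos φ₂ cos Δλ = 0.540803
θ = atan2(y, x) = -56.6615° → 303.3385° (mod 360°)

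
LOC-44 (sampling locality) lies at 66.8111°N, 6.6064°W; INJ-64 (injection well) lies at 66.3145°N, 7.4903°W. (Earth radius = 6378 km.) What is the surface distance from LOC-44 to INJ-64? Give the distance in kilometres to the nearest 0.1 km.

Δφ = -0.4966°,  Δλ = -0.8839°
a = sin²(Δφ/2) + cos φ₁ cos φ₂ sin²(Δλ/2) = 0.000028
c = 2·arcsin(√a) = 0.010619 rad = 0.6084°
d = R·c = 6378 × 0.010619 = 67.7 km

67.7 km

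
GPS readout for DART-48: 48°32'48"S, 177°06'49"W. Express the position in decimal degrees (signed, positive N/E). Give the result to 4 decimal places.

lat: 48.5467° S → -48.5467°
lon: 177.1136° W → -177.1136°

-48.5467°, -177.1136°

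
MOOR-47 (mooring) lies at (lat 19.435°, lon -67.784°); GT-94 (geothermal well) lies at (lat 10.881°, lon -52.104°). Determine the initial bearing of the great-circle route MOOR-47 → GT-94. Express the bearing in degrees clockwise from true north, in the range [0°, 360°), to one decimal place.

117.2°

Δλ = 15.6800°
y = sin Δλ · cos φ₂ = 0.265405
x = cos φ₁ sin φ₂ − sin φ₁ cos φ₂ cos Δλ = -0.136582
θ = atan2(y, x) = 117.2310° → 117.2310° (mod 360°)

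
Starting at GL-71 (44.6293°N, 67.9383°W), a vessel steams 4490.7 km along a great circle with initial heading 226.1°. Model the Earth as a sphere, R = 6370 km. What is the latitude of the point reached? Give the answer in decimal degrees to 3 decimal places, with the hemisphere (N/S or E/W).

12.432°N

δ = d/R = 4490.7/6370 = 0.704976 rad
φ₂ = arcsin(sin φ₁ cos δ + cos φ₁ sin δ cos θ)
   = arcsin(0.70252·0.76163 + 0.71167·0.64802·-0.69340) = 12.43188°
λ₂ = λ₁ + atan2(sin θ sin δ cos φ₁, cos δ − sin φ₁ sin φ₂) = -96.50227°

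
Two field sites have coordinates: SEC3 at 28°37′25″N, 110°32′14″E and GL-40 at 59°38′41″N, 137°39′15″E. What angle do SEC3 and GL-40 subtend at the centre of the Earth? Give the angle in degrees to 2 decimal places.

SEC3: φ = +28.62361°, λ = +110.53722°
GL-40: φ = +59.64472°, λ = +137.65417°
Δφ = 31.0211°,  Δλ = 27.1169°
a = sin²(Δφ/2) + cos φ₁ cos φ₂ sin²(Δλ/2) = 0.095892
c = 2·arcsin(√a) = 0.629679 rad = 36.0780°

36.08°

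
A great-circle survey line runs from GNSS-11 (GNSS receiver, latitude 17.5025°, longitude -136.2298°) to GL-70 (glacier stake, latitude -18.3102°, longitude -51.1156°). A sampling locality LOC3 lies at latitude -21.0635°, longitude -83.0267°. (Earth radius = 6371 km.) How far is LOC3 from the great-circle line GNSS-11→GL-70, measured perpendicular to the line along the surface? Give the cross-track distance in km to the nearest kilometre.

1552 km

δ₁₃ = central angle GNSS-11→LOC3 = 1.131844 rad  (haversine)
θ₁₃ = bearing GNSS-11→LOC3 = 124.359°,  θ₁₂ = bearing GNSS-11→GL-70 = 108.904°
dₓₜ = R·arcsin(sin δ₁₃ · sin(θ₁₃ − θ₁₂)) = 6371·arcsin(0.90520·sin(15.455°)) = 1552.082 km
|dₓₜ| = 1552.082 km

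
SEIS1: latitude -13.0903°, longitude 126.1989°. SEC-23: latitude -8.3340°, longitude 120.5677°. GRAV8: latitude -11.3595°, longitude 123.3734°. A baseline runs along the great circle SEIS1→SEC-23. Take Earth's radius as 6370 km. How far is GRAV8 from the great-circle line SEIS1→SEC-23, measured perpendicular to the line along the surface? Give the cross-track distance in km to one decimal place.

δ₁₃ = central angle SEIS1→GRAV8 = 0.056879 rad  (haversine)
θ₁₃ = bearing SEIS1→GRAV8 = 301.773°,  θ₁₂ = bearing SEIS1→SEC-23 = 310.128°
dₓₜ = R·arcsin(sin δ₁₃ · sin(θ₁₃ − θ₁₂)) = 6370·arcsin(0.05685·sin(-8.355°)) = -52.616 km
|dₓₜ| = 52.616 km

52.6 km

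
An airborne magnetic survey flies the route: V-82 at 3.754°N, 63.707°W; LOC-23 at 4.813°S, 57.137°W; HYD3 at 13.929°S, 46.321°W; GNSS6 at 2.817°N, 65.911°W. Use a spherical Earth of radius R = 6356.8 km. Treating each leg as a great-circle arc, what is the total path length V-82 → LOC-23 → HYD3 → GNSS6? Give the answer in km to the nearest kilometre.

5599 km

V-82→LOC-23: c = 0.188362 rad, d = 1197.38 km
LOC-23→HYD3: c = 0.244792 rad, d = 1556.10 km
HYD3→GNSS6: c = 0.447625 rad, d = 2845.46 km
Total = 1197.38 + 1556.10 + 2845.46 = 5598.94 km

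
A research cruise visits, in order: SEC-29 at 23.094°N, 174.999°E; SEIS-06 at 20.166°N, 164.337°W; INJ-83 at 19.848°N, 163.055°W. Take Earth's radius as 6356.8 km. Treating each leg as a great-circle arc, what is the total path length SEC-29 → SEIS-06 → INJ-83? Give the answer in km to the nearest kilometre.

2292 km

SEC-29→SEIS-06: c = 0.338831 rad, d = 2153.88 km
SEIS-06→INJ-83: c = 0.021745 rad, d = 138.23 km
Total = 2153.88 + 138.23 = 2292.11 km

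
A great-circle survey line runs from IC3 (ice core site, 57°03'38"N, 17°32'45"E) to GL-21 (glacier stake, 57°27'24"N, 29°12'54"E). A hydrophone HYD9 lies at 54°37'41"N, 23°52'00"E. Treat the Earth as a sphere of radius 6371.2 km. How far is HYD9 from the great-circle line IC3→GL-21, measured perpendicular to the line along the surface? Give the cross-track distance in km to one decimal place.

308.9 km

IC3: φ = +57.06056°, λ = +17.54583°
GL-21: φ = +57.45667°, λ = +29.21500°
HYD9: φ = +54.62806°, λ = +23.86667°
δ₁₃ = central angle IC3→HYD9 = 0.075045 rad  (haversine)
θ₁₃ = bearing IC3→HYD9 = 121.783°,  θ₁₂ = bearing IC3→GL-21 = 81.508°
dₓₜ = R·arcsin(sin δ₁₃ · sin(θ₁₃ − θ₁₂)) = 6371.2·arcsin(0.07497·sin(40.274°)) = 308.914 km
|dₓₜ| = 308.914 km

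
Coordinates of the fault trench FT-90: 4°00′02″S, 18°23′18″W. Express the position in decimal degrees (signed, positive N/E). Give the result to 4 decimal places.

-4.0006°, -18.3883°

lat: 4.0006° S → -4.0006°
lon: 18.3883° W → -18.3883°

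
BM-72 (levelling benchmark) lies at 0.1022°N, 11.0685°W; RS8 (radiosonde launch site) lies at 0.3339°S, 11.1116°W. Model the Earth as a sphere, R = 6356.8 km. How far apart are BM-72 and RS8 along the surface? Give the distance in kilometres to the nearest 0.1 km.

48.6 km

Δφ = -0.4361°,  Δλ = -0.0431°
a = sin²(Δφ/2) + cos φ₁ cos φ₂ sin²(Δλ/2) = 0.000015
c = 2·arcsin(√a) = 0.007648 rad = 0.4382°
d = R·c = 6356.8 × 0.007648 = 48.6 km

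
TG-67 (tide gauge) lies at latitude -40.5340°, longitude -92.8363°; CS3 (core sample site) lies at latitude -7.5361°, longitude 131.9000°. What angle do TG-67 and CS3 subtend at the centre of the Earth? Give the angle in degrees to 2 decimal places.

116.74°

Δφ = 32.9979°,  Δλ = -135.2637°
a = sin²(Δφ/2) + cos φ₁ cos φ₂ sin²(Δλ/2) = 0.724993
c = 2·arcsin(√a) = 2.037545 rad = 116.7427°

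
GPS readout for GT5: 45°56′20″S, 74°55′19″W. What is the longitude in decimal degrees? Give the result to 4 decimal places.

74.9219°W

74° + 55′/60 + 19″/3600 = 74 + 0.91667 + 0.00528 = 74.9219°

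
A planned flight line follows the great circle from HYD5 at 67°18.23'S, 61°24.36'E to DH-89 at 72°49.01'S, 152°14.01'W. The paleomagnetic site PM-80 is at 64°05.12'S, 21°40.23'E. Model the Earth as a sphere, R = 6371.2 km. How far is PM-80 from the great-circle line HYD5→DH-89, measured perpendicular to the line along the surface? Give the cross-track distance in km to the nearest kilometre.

1803 km

HYD5: φ = -67.30383°, λ = +61.40600°
DH-89: φ = -72.81683°, λ = -152.23350°
PM-80: φ = -64.08533°, λ = +21.67050°
δ₁₃ = central angle HYD5→PM-80 = 0.285679 rad  (haversine)
θ₁₃ = bearing HYD5→PM-80 = 262.457°,  θ₁₂ = bearing HYD5→DH-89 = 164.634°
dₓₜ = R·arcsin(sin δ₁₃ · sin(θ₁₃ − θ₁₂)) = 6371.2·arcsin(0.28181·sin(97.823°)) = 1802.706 km
|dₓₜ| = 1802.706 km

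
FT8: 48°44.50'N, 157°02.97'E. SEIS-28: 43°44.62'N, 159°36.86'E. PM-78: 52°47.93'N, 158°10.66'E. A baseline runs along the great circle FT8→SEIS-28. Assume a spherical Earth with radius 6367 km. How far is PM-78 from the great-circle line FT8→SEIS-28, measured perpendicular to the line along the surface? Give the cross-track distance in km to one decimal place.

228.8 km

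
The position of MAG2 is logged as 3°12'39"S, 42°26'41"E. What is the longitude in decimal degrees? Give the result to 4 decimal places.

42° + 26′/60 + 41″/3600 = 42 + 0.43333 + 0.01139 = 42.4447°

42.4447°E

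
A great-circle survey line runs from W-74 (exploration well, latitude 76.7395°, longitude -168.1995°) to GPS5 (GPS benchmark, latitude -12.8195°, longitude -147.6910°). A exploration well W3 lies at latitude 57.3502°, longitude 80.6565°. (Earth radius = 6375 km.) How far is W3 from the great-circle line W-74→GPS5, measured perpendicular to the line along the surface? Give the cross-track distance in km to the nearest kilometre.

2227 km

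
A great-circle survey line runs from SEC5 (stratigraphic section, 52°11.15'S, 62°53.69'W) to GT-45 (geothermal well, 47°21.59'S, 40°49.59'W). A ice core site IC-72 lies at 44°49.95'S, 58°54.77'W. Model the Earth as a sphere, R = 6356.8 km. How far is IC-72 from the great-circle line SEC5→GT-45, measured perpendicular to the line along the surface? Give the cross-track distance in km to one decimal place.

SEC5: φ = -52.18583°, λ = -62.89483°
GT-45: φ = -47.35983°, λ = -40.82650°
IC-72: φ = -44.83250°, λ = -58.91283°
δ₁₃ = central angle SEC5→IC-72 = 0.136296 rad  (haversine)
θ₁₃ = bearing SEC5→IC-72 = 21.250°,  θ₁₂ = bearing SEC5→GT-45 = 79.990°
dₓₜ = R·arcsin(sin δ₁₃ · sin(θ₁₃ − θ₁₂)) = 6356.8·arcsin(0.13587·sin(-58.739°)) = -739.994 km
|dₓₜ| = 739.994 km

740.0 km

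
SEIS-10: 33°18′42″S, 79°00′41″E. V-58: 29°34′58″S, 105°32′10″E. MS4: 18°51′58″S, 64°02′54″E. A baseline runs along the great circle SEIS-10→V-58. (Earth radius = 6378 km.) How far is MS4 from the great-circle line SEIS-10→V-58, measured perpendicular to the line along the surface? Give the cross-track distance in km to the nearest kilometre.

SEIS-10: φ = -33.31167°, λ = +79.01139°
V-58: φ = -29.58278°, λ = +105.53611°
MS4: φ = -18.86611°, λ = +64.04833°
δ₁₃ = central angle SEIS-10→MS4 = 0.343531 rad  (haversine)
θ₁₃ = bearing SEIS-10→MS4 = 313.498°,  θ₁₂ = bearing SEIS-10→V-58 = 87.823°
dₓₜ = R·arcsin(sin δ₁₃ · sin(θ₁₃ − θ₁₂)) = 6378·arcsin(0.33681·sin(225.675°)) = -1552.069 km
|dₓₜ| = 1552.069 km

1552 km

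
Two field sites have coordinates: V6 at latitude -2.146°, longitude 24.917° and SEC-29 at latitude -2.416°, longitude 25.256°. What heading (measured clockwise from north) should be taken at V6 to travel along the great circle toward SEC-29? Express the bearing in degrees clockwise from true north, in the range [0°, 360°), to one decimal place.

Δλ = 0.3390°
y = sin Δλ · cos φ₂ = 0.005911
x = cos φ₁ sin φ₂ − sin φ₁ cos φ₂ cos Δλ = -0.004713
θ = atan2(y, x) = 128.5647° → 128.5647° (mod 360°)

128.6°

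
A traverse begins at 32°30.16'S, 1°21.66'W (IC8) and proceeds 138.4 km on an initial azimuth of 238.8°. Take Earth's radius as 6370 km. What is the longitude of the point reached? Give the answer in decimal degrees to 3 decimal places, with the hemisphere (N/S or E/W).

IC8: φ = -32.50267°, λ = -1.36100°
δ = d/R = 138.4/6370 = 0.021727 rad
φ₂ = arcsin(sin φ₁ cos δ + cos φ₁ sin δ cos θ)
   = arcsin(-0.53734·0.99976 + 0.84337·0.02173·-0.51803) = -33.14115°
λ₂ = λ₁ + atan2(sin θ sin δ cos φ₁, cos δ − sin φ₁ sin φ₂) = -2.63268°

2.633°W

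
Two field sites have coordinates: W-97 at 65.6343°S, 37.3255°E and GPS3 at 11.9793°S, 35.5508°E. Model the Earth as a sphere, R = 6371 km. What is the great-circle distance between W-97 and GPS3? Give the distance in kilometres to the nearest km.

5968 km

Δφ = 53.6550°,  Δλ = -1.7747°
a = sin²(Δφ/2) + cos φ₁ cos φ₂ sin²(Δλ/2) = 0.203774
c = 2·arcsin(√a) = 0.936697 rad = 53.6688°
d = R·c = 6371 × 0.936697 = 5967.7 km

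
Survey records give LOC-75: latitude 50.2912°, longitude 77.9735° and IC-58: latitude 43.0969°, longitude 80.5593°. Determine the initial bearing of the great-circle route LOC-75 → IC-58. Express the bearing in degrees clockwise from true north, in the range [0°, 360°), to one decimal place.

165.2°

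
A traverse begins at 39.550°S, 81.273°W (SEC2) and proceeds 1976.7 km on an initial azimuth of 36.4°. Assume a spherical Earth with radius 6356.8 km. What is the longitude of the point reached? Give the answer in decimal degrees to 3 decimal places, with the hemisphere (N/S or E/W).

69.754°W

δ = d/R = 1976.7/6356.8 = 0.310958 rad
φ₂ = arcsin(sin φ₁ cos δ + cos φ₁ sin δ cos θ)
   = arcsin(-0.63675·0.95204 + 0.77107·0.30597·0.80489) = -24.60239°
λ₂ = λ₁ + atan2(sin θ sin δ cos φ₁, cos δ − sin φ₁ sin φ₂) = -69.75371°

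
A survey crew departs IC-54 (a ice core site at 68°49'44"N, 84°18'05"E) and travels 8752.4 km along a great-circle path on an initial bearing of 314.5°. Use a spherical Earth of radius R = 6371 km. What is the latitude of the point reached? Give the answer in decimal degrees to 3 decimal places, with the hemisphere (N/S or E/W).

25.516°N

IC-54: φ = +68.82889°, λ = +84.30139°
δ = d/R = 8752.4/6371 = 1.373787 rad
φ₂ = arcsin(sin φ₁ cos δ + cos φ₁ sin δ cos θ)
   = arcsin(0.93251·0.19574 + 0.36115·0.98066·0.70091) = 25.51617°
λ₂ = λ₁ + atan2(sin θ sin δ cos φ₁, cos δ − sin φ₁ sin φ₂) = -44.88913°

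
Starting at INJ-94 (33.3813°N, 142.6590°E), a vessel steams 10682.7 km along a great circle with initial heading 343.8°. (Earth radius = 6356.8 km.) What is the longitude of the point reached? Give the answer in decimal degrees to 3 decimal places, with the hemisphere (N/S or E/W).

δ = d/R = 10682.7/6356.8 = 1.680515 rad
φ₂ = arcsin(sin φ₁ cos δ + cos φ₁ sin δ cos θ)
   = arcsin(0.55021·-0.10950 + 0.83503·0.99399·0.96029) = 47.45976°
λ₂ = λ₁ + atan2(sin θ sin δ cos φ₁, cos δ − sin φ₁ sin φ₂) = -13.12601°

13.126°W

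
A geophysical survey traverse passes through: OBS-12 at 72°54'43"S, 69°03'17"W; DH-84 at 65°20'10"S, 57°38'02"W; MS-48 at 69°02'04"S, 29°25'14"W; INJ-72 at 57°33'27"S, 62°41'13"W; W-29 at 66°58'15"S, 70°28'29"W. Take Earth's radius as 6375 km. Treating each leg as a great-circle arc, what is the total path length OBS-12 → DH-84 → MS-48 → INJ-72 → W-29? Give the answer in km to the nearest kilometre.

OBS-12: φ = -72.91194°, λ = -69.05472°
DH-84: φ = -65.33611°, λ = -57.63389°
MS-48: φ = -69.03444°, λ = -29.42056°
INJ-72: φ = -57.55750°, λ = -62.68694°
W-29: φ = -66.97083°, λ = -70.47472°
OBS-12→DH-84: c = 0.149516 rad, d = 953.16 km
DH-84→MS-48: c = 0.199436 rad, d = 1271.41 km
MS-48→INJ-72: c = 0.322170 rad, d = 2053.84 km
INJ-72→W-29: c = 0.175734 rad, d = 1120.30 km
Total = 953.16 + 1271.41 + 2053.84 + 1120.30 = 5398.71 km

5399 km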